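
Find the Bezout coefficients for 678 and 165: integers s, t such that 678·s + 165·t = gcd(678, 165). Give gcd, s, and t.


Euclidean algorithm on (678, 165) — divide until remainder is 0:
  678 = 4 · 165 + 18
  165 = 9 · 18 + 3
  18 = 6 · 3 + 0
gcd(678, 165) = 3.
Track Bezout coefficients alongside the remainders: start with r₀ = 678 = a·1 + b·0 (s = 1, t = 0) and r₁ = 165 = a·0 + b·1 (s = 0, t = 1); each new remainder r_{k+1} = r_{k-1} − q_k·r_k inherits s_{k+1} = s_{k-1} − q_k·s_k, t_{k+1} = t_{k-1} − q_k·t_k, so r_k = a·s_k + b·t_k at every step:
  q = 4: r = 18, s = 1 − 4·0 = 1, t = 0 − 4·1 = -4  (check: 678·1 + 165·(-4) = 18)
  q = 9: r = 3, s = 0 − 9·1 = -9, t = 1 − 9·(-4) = 37  (check: 678·(-9) + 165·37 = 3)
The row with r = 3 (the gcd) gives the Bezout coefficients s = -9, t = 37.
Result: 678 · (-9) + 165 · (37) = 3.

gcd(678, 165) = 3; s = -9, t = 37 (check: 678·(-9) + 165·37 = 3).


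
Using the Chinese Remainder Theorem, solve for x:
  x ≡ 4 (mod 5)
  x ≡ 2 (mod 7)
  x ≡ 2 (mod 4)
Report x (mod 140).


Moduli 5, 7, 4 are pairwise coprime; by CRT there is a unique solution modulo M = 5 · 7 · 4 = 140.
Solve pairwise, accumulating the modulus:
  Start with x ≡ 4 (mod 5).
  Combine with x ≡ 2 (mod 7): since gcd(5, 7) = 1, we get a unique residue mod 35.
    Write x = 4 + 5·t and substitute into x ≡ 2 (mod 7): 5·t ≡ 2 − 4 = -2 (mod 7).
    Reduce coefficients mod 7: 5·t ≡ 5 (mod 7).
    The inverse of 5 mod 7 is 3 (since 5·3 = 15 = 2·7 + 1), so t ≡ 3·5 = 15 ≡ 1 (mod 7).
    Then x = 4 + 5·1 = 9, valid modulo lcm(5, 7) = 35: x ≡ 9 (mod 35).
  Combine with x ≡ 2 (mod 4): since gcd(35, 4) = 1, we get a unique residue mod 140.
    Write x = 9 + 35·t and substitute into x ≡ 2 (mod 4): 35·t ≡ 2 − 9 = -7 (mod 4).
    Reduce coefficients mod 4: 3·t ≡ 1 (mod 4).
    The inverse of 3 mod 4 is 3 (since 3·3 = 9 = 2·4 + 1), so t ≡ 3·1 = 3 ≡ 3 (mod 4).
    Then x = 9 + 35·3 = 114, valid modulo lcm(35, 4) = 140: x ≡ 114 (mod 140).
Verify: 114 mod 5 = 4 ✓, 114 mod 7 = 2 ✓, 114 mod 4 = 2 ✓.

x ≡ 114 (mod 140).


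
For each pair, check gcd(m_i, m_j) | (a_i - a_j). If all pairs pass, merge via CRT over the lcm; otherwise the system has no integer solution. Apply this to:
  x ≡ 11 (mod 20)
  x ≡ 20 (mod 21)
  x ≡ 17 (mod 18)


Moduli 20, 21, 18 are not pairwise coprime, so CRT works modulo lcm(m_i) when all pairwise compatibility conditions hold.
Pairwise compatibility: gcd(m_i, m_j) must divide a_i - a_j for every pair.
Merge one congruence at a time:
  Start: x ≡ 11 (mod 20).
  Combine with x ≡ 20 (mod 21): gcd(20, 21) = 1; 20 - 11 = 9, which IS divisible by 1, so compatible.
    Write x = 11 + 20·t and substitute into x ≡ 20 (mod 21): 20·t ≡ 20 − 11 = 9 (mod 21).
    The inverse of 20 mod 21 is 20 (since 20·20 = 400 = 19·21 + 1), so t ≡ 20·9 = 180 ≡ 12 (mod 21).
    Then x = 11 + 20·12 = 251, valid modulo lcm(20, 21) = 420: x ≡ 251 (mod 420).
  Combine with x ≡ 17 (mod 18): gcd(420, 18) = 6; 17 - 251 = -234, which IS divisible by 6, so compatible.
    Write x = 251 + 420·t and substitute into x ≡ 17 (mod 18): 420·t ≡ 17 − 251 = -234 (mod 18).
    Divide the congruence (and modulus) by g = 6: 70·t ≡ -39 (mod 3).
    Reduce coefficients mod 3: 1·t ≡ 0 (mod 3).
    So t ≡ 0 (mod 3).
    Then x = 251 + 420·0 = 251, valid modulo lcm(420, 18) = 1260: x ≡ 251 (mod 1260).
Verify: 251 mod 20 = 11, 251 mod 21 = 20, 251 mod 18 = 17.

x ≡ 251 (mod 1260).


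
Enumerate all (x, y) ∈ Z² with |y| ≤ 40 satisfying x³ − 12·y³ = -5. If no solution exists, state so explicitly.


The equation is x³ - 12y³ = -5. For fixed y, x³ = 12·y³ − 5, so a solution requires the RHS to be a perfect cube.
Strategy: iterate y from -40 to 40, compute RHS = 12·y³ − 5, and check whether it is a (positive or negative) perfect cube.
Check small values of y:
  y = 0: RHS = -5 is not a perfect cube.
  y = 1: RHS = 7 is not a perfect cube.
  y = -1: RHS = -17 is not a perfect cube.
  y = 2: RHS = 91 is not a perfect cube.
  y = -2: RHS = -101 is not a perfect cube.
  y = 3: RHS = 319 is not a perfect cube.
  y = -3: RHS = -329 is not a perfect cube.
Continuing the search up to |y| = 40 finds no solutions either.
No (x, y) in the scanned range satisfies the equation.

No integer solutions with |y| ≤ 40.


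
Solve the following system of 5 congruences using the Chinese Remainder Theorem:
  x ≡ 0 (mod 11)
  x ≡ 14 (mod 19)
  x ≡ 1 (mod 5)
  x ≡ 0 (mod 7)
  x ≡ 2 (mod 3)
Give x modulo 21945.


Product of moduli M = 11 · 19 · 5 · 7 · 3 = 21945.
Merge one congruence at a time:
  Start: x ≡ 0 (mod 11).
  Combine with x ≡ 14 (mod 19); new modulus lcm = 209.
    Write x = 0 + 11·t and substitute into x ≡ 14 (mod 19): 11·t ≡ 14 − 0 = 14 (mod 19).
    The inverse of 11 mod 19 is 7 (since 11·7 = 77 = 4·19 + 1), so t ≡ 7·14 = 98 ≡ 3 (mod 19).
    Then x = 0 + 11·3 = 33, valid modulo lcm(11, 19) = 209: x ≡ 33 (mod 209).
  Combine with x ≡ 1 (mod 5); new modulus lcm = 1045.
    Write x = 33 + 209·t and substitute into x ≡ 1 (mod 5): 209·t ≡ 1 − 33 = -32 (mod 5).
    Reduce coefficients mod 5: 4·t ≡ 3 (mod 5).
    The inverse of 4 mod 5 is 4 (since 4·4 = 16 = 3·5 + 1), so t ≡ 4·3 = 12 ≡ 2 (mod 5).
    Then x = 33 + 209·2 = 451, valid modulo lcm(209, 5) = 1045: x ≡ 451 (mod 1045).
  Combine with x ≡ 0 (mod 7); new modulus lcm = 7315.
    Write x = 451 + 1045·t and substitute into x ≡ 0 (mod 7): 1045·t ≡ 0 − 451 = -451 (mod 7).
    Reduce coefficients mod 7: 2·t ≡ 4 (mod 7).
    The inverse of 2 mod 7 is 4 (since 2·4 = 8 = 1·7 + 1), so t ≡ 4·4 = 16 ≡ 2 (mod 7).
    Then x = 451 + 1045·2 = 2541, valid modulo lcm(1045, 7) = 7315: x ≡ 2541 (mod 7315).
  Combine with x ≡ 2 (mod 3); new modulus lcm = 21945.
    Write x = 2541 + 7315·t and substitute into x ≡ 2 (mod 3): 7315·t ≡ 2 − 2541 = -2539 (mod 3).
    Reduce coefficients mod 3: 1·t ≡ 2 (mod 3).
    So t ≡ 2 (mod 3).
    Then x = 2541 + 7315·2 = 17171, valid modulo lcm(7315, 3) = 21945: x ≡ 17171 (mod 21945).
Verify against each original: 17171 mod 11 = 0, 17171 mod 19 = 14, 17171 mod 5 = 1, 17171 mod 7 = 0, 17171 mod 3 = 2.

x ≡ 17171 (mod 21945).


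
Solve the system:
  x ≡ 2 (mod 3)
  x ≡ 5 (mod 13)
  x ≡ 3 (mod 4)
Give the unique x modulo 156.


Moduli 3, 13, 4 are pairwise coprime; by CRT there is a unique solution modulo M = 3 · 13 · 4 = 156.
Solve pairwise, accumulating the modulus:
  Start with x ≡ 2 (mod 3).
  Combine with x ≡ 5 (mod 13): since gcd(3, 13) = 1, we get a unique residue mod 39.
    Write x = 2 + 3·t and substitute into x ≡ 5 (mod 13): 3·t ≡ 5 − 2 = 3 (mod 13).
    The inverse of 3 mod 13 is 9 (since 3·9 = 27 = 2·13 + 1), so t ≡ 9·3 = 27 ≡ 1 (mod 13).
    Then x = 2 + 3·1 = 5, valid modulo lcm(3, 13) = 39: x ≡ 5 (mod 39).
  Combine with x ≡ 3 (mod 4): since gcd(39, 4) = 1, we get a unique residue mod 156.
    Write x = 5 + 39·t and substitute into x ≡ 3 (mod 4): 39·t ≡ 3 − 5 = -2 (mod 4).
    Reduce coefficients mod 4: 3·t ≡ 2 (mod 4).
    The inverse of 3 mod 4 is 3 (since 3·3 = 9 = 2·4 + 1), so t ≡ 3·2 = 6 ≡ 2 (mod 4).
    Then x = 5 + 39·2 = 83, valid modulo lcm(39, 4) = 156: x ≡ 83 (mod 156).
Verify: 83 mod 3 = 2 ✓, 83 mod 13 = 5 ✓, 83 mod 4 = 3 ✓.

x ≡ 83 (mod 156).


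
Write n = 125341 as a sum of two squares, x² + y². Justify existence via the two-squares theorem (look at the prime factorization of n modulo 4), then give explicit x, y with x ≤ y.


Step 1: Factor n = 125341 = 17 · 73 · 101.
Step 2: Check the mod-4 condition on each prime factor: 17 ≡ 1 (mod 4), exponent 1; 73 ≡ 1 (mod 4), exponent 1; 101 ≡ 1 (mod 4), exponent 1.
All primes ≡ 3 (mod 4) appear to even exponent (or don't appear), so by the two-squares theorem n IS expressible as a sum of two squares.
Step 3: Build a representation. Here n = 17 · 73 · 101 is a product of primes ≡ 1 (mod 4). Each prime p ≡ 1 (mod 4) is itself a sum of two squares; find a² by testing p − a² for a perfect square:
  17: 17 − 1² = 16 = 4² ⇒ 17 = 1² + 4².
  73: 73 − 1² = 72, 73 − 2² = 69, 73 − 3² = 64 = 8² ⇒ 73 = 3² + 8².
  101: 101 − 1² = 100 = 10² ⇒ 101 = 1² + 10².
  Combine using the Brahmagupta–Fibonacci identity (a² + b²)(c² + d²) = (ac − bd)² + (ad + bc)² = (ac + bd)² + (ad − bc)²:
  17 · 73 = 1241: from (1² + 4²)(3² + 8²), take (1·3 − 4·8, 1·8 + 4·3) = (3 − 32, 8 + 12) = (-29, 20); dropping signs (only squares matter) gives (29, 20); check 29² + 20² = 841 + 400 = 1241 ✓.
  1241 · 101 = 125341: from (29² + 20²)(1² + 10²), take (29·1 − 20·10, 29·10 + 20·1) = (29 − 200, 290 + 20) = (-171, 310); dropping signs (only squares matter) gives (171, 310); check 171² + 310² = 29241 + 96100 = 125341 ✓.
Step 4: Order so x ≤ y and verify: 171² + 310² = 29241 + 96100 = 125341 = n. ✓

n = 125341 = 171² + 310² (one valid representation with x ≤ y).


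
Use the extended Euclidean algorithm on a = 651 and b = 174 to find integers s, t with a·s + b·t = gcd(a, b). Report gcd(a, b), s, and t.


Euclidean algorithm on (651, 174) — divide until remainder is 0:
  651 = 3 · 174 + 129
  174 = 1 · 129 + 45
  129 = 2 · 45 + 39
  45 = 1 · 39 + 6
  39 = 6 · 6 + 3
  6 = 2 · 3 + 0
gcd(651, 174) = 3.
Track Bezout coefficients alongside the remainders: start with r₀ = 651 = a·1 + b·0 (s = 1, t = 0) and r₁ = 174 = a·0 + b·1 (s = 0, t = 1); each new remainder r_{k+1} = r_{k-1} − q_k·r_k inherits s_{k+1} = s_{k-1} − q_k·s_k, t_{k+1} = t_{k-1} − q_k·t_k, so r_k = a·s_k + b·t_k at every step:
  q = 3: r = 129, s = 1 − 3·0 = 1, t = 0 − 3·1 = -3  (check: 651·1 + 174·(-3) = 129)
  q = 1: r = 45, s = 0 − 1·1 = -1, t = 1 − 1·(-3) = 4  (check: 651·(-1) + 174·4 = 45)
  q = 2: r = 39, s = 1 − 2·(-1) = 3, t = -3 − 2·4 = -11  (check: 651·3 + 174·(-11) = 39)
  q = 1: r = 6, s = -1 − 1·3 = -4, t = 4 − 1·(-11) = 15  (check: 651·(-4) + 174·15 = 6)
  q = 6: r = 3, s = 3 − 6·(-4) = 27, t = -11 − 6·15 = -101  (check: 651·27 + 174·(-101) = 3)
The row with r = 3 (the gcd) gives the Bezout coefficients s = 27, t = -101.
Result: 651 · (27) + 174 · (-101) = 3.

gcd(651, 174) = 3; s = 27, t = -101 (check: 651·27 + 174·(-101) = 3).


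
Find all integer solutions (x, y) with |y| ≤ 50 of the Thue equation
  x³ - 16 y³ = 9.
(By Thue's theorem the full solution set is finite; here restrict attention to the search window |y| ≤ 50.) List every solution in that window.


The equation is x³ - 16y³ = 9. For fixed y, x³ = 16·y³ + 9, so a solution requires the RHS to be a perfect cube.
Strategy: iterate y from -50 to 50, compute RHS = 16·y³ + 9, and check whether it is a (positive or negative) perfect cube.
Check small values of y:
  y = 0: RHS = 9 is not a perfect cube.
  y = 1: RHS = 25 is not a perfect cube.
  y = -1: RHS = -7 is not a perfect cube.
  y = 2: RHS = 137 is not a perfect cube.
  y = -2: RHS = -119 is not a perfect cube.
  y = 3: RHS = 441 is not a perfect cube.
  y = -3: RHS = -423 is not a perfect cube.
Continuing the search up to |y| = 50 finds no solutions either.
No (x, y) in the scanned range satisfies the equation.

No integer solutions with |y| ≤ 50.


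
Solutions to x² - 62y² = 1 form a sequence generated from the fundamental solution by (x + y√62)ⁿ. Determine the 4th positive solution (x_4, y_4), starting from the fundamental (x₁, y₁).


Step 1: Find the fundamental solution (x₁, y₁) of x² - 62y² = 1.
  Expand √62 as a continued fraction. a₀ = ⌊√62⌋ = 7; iterate m_{k+1} = d_k·a_k − m_k, d_{k+1} = (62 − m_{k+1}²)/d_k, a_{k+1} = ⌊(a₀ + m_{k+1})/d_{k+1}⌋ (starting m₀ = 0, d₀ = 1), with convergents p_k = a_k·p_{k-1} + p_{k-2}, q_k = a_k·q_{k-1} + q_{k-2} (p₋₁ = 1, q₋₁ = 0):
  k = 0: a₀ = 7; p₀/q₀ = 7/1; p₀² − 62·q₀² = 49 − 62 = -13.
  k = 1: m = 7, d = 13, a = ⌊(7 + 7)/13⌋ = 1; p/q = (1·7 + 1)/(1·1 + 0) = 8/1; p² − 62·q² = 64 − 62 = 2.
  k = 2: m = 6, d = 2, a = ⌊(7 + 6)/2⌋ = 6; p/q = (6·8 + 7)/(6·1 + 1) = 55/7; p² − 62·q² = 3025 − 3038 = -13.
  k = 3: m = 6, d = 13, a = ⌊(7 + 6)/13⌋ = 1; p/q = (1·55 + 8)/(1·7 + 1) = 63/8; p² − 62·q² = 3969 − 3968 = 1.
  The first convergent with p² − 62·q² = 1 gives the fundamental solution (x₁, y₁) = (63, 8).
Step 2: Apply the recurrence (x_{n+1}, y_{n+1}) = (x₁x_n + 62y₁y_n, x₁y_n + y₁x_n) repeatedly.
  From (x_1, y_1) = (63, 8): x_2 = 63·63 + 62·8·8 = 7937; y_2 = 63·8 + 8·63 = 1008.
  From (x_2, y_2) = (7937, 1008): x_3 = 63·7937 + 62·8·1008 = 999999; y_3 = 63·1008 + 8·7937 = 127000.
  From (x_3, y_3) = (999999, 127000): x_4 = 63·999999 + 62·8·127000 = 125991937; y_4 = 63·127000 + 8·999999 = 16000992.
Step 3: Verify x_4² - 62·y_4² = 15873968189011969 - 15873968189011968 = 1 (should be 1). ✓

(x_1, y_1) = (63, 8); (x_4, y_4) = (125991937, 16000992).


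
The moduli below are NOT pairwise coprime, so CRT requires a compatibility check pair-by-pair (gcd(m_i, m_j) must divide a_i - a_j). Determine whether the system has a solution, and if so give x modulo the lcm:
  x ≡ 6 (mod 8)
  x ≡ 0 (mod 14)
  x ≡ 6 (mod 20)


Moduli 8, 14, 20 are not pairwise coprime, so CRT works modulo lcm(m_i) when all pairwise compatibility conditions hold.
Pairwise compatibility: gcd(m_i, m_j) must divide a_i - a_j for every pair.
Merge one congruence at a time:
  Start: x ≡ 6 (mod 8).
  Combine with x ≡ 0 (mod 14): gcd(8, 14) = 2; 0 - 6 = -6, which IS divisible by 2, so compatible.
    Write x = 6 + 8·t and substitute into x ≡ 0 (mod 14): 8·t ≡ 0 − 6 = -6 (mod 14).
    Divide the congruence (and modulus) by g = 2: 4·t ≡ -3 (mod 7).
    Reduce coefficients mod 7: 4·t ≡ 4 (mod 7).
    The inverse of 4 mod 7 is 2 (since 4·2 = 8 = 1·7 + 1), so t ≡ 2·4 = 8 ≡ 1 (mod 7).
    Then x = 6 + 8·1 = 14, valid modulo lcm(8, 14) = 56: x ≡ 14 (mod 56).
  Combine with x ≡ 6 (mod 20): gcd(56, 20) = 4; 6 - 14 = -8, which IS divisible by 4, so compatible.
    Write x = 14 + 56·t and substitute into x ≡ 6 (mod 20): 56·t ≡ 6 − 14 = -8 (mod 20).
    Divide the congruence (and modulus) by g = 4: 14·t ≡ -2 (mod 5).
    Reduce coefficients mod 5: 4·t ≡ 3 (mod 5).
    The inverse of 4 mod 5 is 4 (since 4·4 = 16 = 3·5 + 1), so t ≡ 4·3 = 12 ≡ 2 (mod 5).
    Then x = 14 + 56·2 = 126, valid modulo lcm(56, 20) = 280: x ≡ 126 (mod 280).
Verify: 126 mod 8 = 6, 126 mod 14 = 0, 126 mod 20 = 6.

x ≡ 126 (mod 280).


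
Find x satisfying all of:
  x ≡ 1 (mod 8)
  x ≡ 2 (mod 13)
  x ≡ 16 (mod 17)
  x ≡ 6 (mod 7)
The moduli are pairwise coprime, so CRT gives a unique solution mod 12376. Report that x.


Product of moduli M = 8 · 13 · 17 · 7 = 12376.
Merge one congruence at a time:
  Start: x ≡ 1 (mod 8).
  Combine with x ≡ 2 (mod 13); new modulus lcm = 104.
    Write x = 1 + 8·t and substitute into x ≡ 2 (mod 13): 8·t ≡ 2 − 1 = 1 (mod 13).
    The inverse of 8 mod 13 is 5 (since 8·5 = 40 = 3·13 + 1), so t ≡ 5·1 = 5 ≡ 5 (mod 13).
    Then x = 1 + 8·5 = 41, valid modulo lcm(8, 13) = 104: x ≡ 41 (mod 104).
  Combine with x ≡ 16 (mod 17); new modulus lcm = 1768.
    Write x = 41 + 104·t and substitute into x ≡ 16 (mod 17): 104·t ≡ 16 − 41 = -25 (mod 17).
    Reduce coefficients mod 17: 2·t ≡ 9 (mod 17).
    The inverse of 2 mod 17 is 9 (since 2·9 = 18 = 1·17 + 1), so t ≡ 9·9 = 81 ≡ 13 (mod 17).
    Then x = 41 + 104·13 = 1393, valid modulo lcm(104, 17) = 1768: x ≡ 1393 (mod 1768).
  Combine with x ≡ 6 (mod 7); new modulus lcm = 12376.
    Write x = 1393 + 1768·t and substitute into x ≡ 6 (mod 7): 1768·t ≡ 6 − 1393 = -1387 (mod 7).
    Reduce coefficients mod 7: 4·t ≡ 6 (mod 7).
    The inverse of 4 mod 7 is 2 (since 4·2 = 8 = 1·7 + 1), so t ≡ 2·6 = 12 ≡ 5 (mod 7).
    Then x = 1393 + 1768·5 = 10233, valid modulo lcm(1768, 7) = 12376: x ≡ 10233 (mod 12376).
Verify against each original: 10233 mod 8 = 1, 10233 mod 13 = 2, 10233 mod 17 = 16, 10233 mod 7 = 6.

x ≡ 10233 (mod 12376).


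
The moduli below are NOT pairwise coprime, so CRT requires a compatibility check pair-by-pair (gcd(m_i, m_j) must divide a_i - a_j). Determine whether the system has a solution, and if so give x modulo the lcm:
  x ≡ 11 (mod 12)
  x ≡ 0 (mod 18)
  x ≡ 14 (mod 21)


Moduli 12, 18, 21 are not pairwise coprime, so CRT works modulo lcm(m_i) when all pairwise compatibility conditions hold.
Pairwise compatibility: gcd(m_i, m_j) must divide a_i - a_j for every pair.
Merge one congruence at a time:
  Start: x ≡ 11 (mod 12).
  Combine with x ≡ 0 (mod 18): gcd(12, 18) = 6, and 0 - 11 = -11 is NOT divisible by 6.
    ⇒ system is inconsistent (no integer solution).

No solution (the system is inconsistent).


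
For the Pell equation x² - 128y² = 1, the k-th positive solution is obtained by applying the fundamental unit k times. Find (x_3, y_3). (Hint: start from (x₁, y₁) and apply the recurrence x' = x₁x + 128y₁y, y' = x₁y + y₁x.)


Step 1: Find the fundamental solution (x₁, y₁) of x² - 128y² = 1.
  Expand √128 as a continued fraction. a₀ = ⌊√128⌋ = 11; iterate m_{k+1} = d_k·a_k − m_k, d_{k+1} = (128 − m_{k+1}²)/d_k, a_{k+1} = ⌊(a₀ + m_{k+1})/d_{k+1}⌋ (starting m₀ = 0, d₀ = 1), with convergents p_k = a_k·p_{k-1} + p_{k-2}, q_k = a_k·q_{k-1} + q_{k-2} (p₋₁ = 1, q₋₁ = 0):
  k = 0: a₀ = 11; p₀/q₀ = 11/1; p₀² − 128·q₀² = 121 − 128 = -7.
  k = 1: m = 11, d = 7, a = ⌊(11 + 11)/7⌋ = 3; p/q = (3·11 + 1)/(3·1 + 0) = 34/3; p² − 128·q² = 1156 − 1152 = 4.
  k = 2: m = 10, d = 4, a = ⌊(11 + 10)/4⌋ = 5; p/q = (5·34 + 11)/(5·3 + 1) = 181/16; p² − 128·q² = 32761 − 32768 = -7.
  k = 3: m = 10, d = 7, a = ⌊(11 + 10)/7⌋ = 3; p/q = (3·181 + 34)/(3·16 + 3) = 577/51; p² − 128·q² = 332929 − 332928 = 1.
  The first convergent with p² − 128·q² = 1 gives the fundamental solution (x₁, y₁) = (577, 51).
Step 2: Apply the recurrence (x_{n+1}, y_{n+1}) = (x₁x_n + 128y₁y_n, x₁y_n + y₁x_n) repeatedly.
  From (x_1, y_1) = (577, 51): x_2 = 577·577 + 128·51·51 = 665857; y_2 = 577·51 + 51·577 = 58854.
  From (x_2, y_2) = (665857, 58854): x_3 = 577·665857 + 128·51·58854 = 768398401; y_3 = 577·58854 + 51·665857 = 67917465.
Step 3: Verify x_3² - 128·y_3² = 590436102659356801 - 590436102659356800 = 1 (should be 1). ✓

(x_1, y_1) = (577, 51); (x_3, y_3) = (768398401, 67917465).


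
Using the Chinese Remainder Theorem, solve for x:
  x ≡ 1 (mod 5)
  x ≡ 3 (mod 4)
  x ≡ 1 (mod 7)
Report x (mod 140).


Moduli 5, 4, 7 are pairwise coprime; by CRT there is a unique solution modulo M = 5 · 4 · 7 = 140.
Solve pairwise, accumulating the modulus:
  Start with x ≡ 1 (mod 5).
  Combine with x ≡ 3 (mod 4): since gcd(5, 4) = 1, we get a unique residue mod 20.
    Write x = 1 + 5·t and substitute into x ≡ 3 (mod 4): 5·t ≡ 3 − 1 = 2 (mod 4).
    Reduce coefficients mod 4: 1·t ≡ 2 (mod 4).
    So t ≡ 2 (mod 4).
    Then x = 1 + 5·2 = 11, valid modulo lcm(5, 4) = 20: x ≡ 11 (mod 20).
  Combine with x ≡ 1 (mod 7): since gcd(20, 7) = 1, we get a unique residue mod 140.
    Write x = 11 + 20·t and substitute into x ≡ 1 (mod 7): 20·t ≡ 1 − 11 = -10 (mod 7).
    Reduce coefficients mod 7: 6·t ≡ 4 (mod 7).
    The inverse of 6 mod 7 is 6 (since 6·6 = 36 = 5·7 + 1), so t ≡ 6·4 = 24 ≡ 3 (mod 7).
    Then x = 11 + 20·3 = 71, valid modulo lcm(20, 7) = 140: x ≡ 71 (mod 140).
Verify: 71 mod 5 = 1 ✓, 71 mod 4 = 3 ✓, 71 mod 7 = 1 ✓.

x ≡ 71 (mod 140).


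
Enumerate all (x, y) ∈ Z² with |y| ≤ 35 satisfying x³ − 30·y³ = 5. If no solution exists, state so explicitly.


The equation is x³ - 30y³ = 5. For fixed y, x³ = 30·y³ + 5, so a solution requires the RHS to be a perfect cube.
Strategy: iterate y from -35 to 35, compute RHS = 30·y³ + 5, and check whether it is a (positive or negative) perfect cube.
Check small values of y:
  y = 0: RHS = 5 is not a perfect cube.
  y = 1: RHS = 35 is not a perfect cube.
  y = -1: RHS = -25 is not a perfect cube.
  y = 2: RHS = 245 is not a perfect cube.
  y = -2: RHS = -235 is not a perfect cube.
  y = 3: RHS = 815 is not a perfect cube.
  y = -3: RHS = -805 is not a perfect cube.
Continuing the search up to |y| = 35 finds no solutions either.
No (x, y) in the scanned range satisfies the equation.

No integer solutions with |y| ≤ 35.


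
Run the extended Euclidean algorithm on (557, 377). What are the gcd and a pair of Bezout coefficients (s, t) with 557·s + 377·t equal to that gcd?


Euclidean algorithm on (557, 377) — divide until remainder is 0:
  557 = 1 · 377 + 180
  377 = 2 · 180 + 17
  180 = 10 · 17 + 10
  17 = 1 · 10 + 7
  10 = 1 · 7 + 3
  7 = 2 · 3 + 1
  3 = 3 · 1 + 0
gcd(557, 377) = 1.
Track Bezout coefficients alongside the remainders: start with r₀ = 557 = a·1 + b·0 (s = 1, t = 0) and r₁ = 377 = a·0 + b·1 (s = 0, t = 1); each new remainder r_{k+1} = r_{k-1} − q_k·r_k inherits s_{k+1} = s_{k-1} − q_k·s_k, t_{k+1} = t_{k-1} − q_k·t_k, so r_k = a·s_k + b·t_k at every step:
  q = 1: r = 180, s = 1 − 1·0 = 1, t = 0 − 1·1 = -1  (check: 557·1 + 377·(-1) = 180)
  q = 2: r = 17, s = 0 − 2·1 = -2, t = 1 − 2·(-1) = 3  (check: 557·(-2) + 377·3 = 17)
  q = 10: r = 10, s = 1 − 10·(-2) = 21, t = -1 − 10·3 = -31  (check: 557·21 + 377·(-31) = 10)
  q = 1: r = 7, s = -2 − 1·21 = -23, t = 3 − 1·(-31) = 34  (check: 557·(-23) + 377·34 = 7)
  q = 1: r = 3, s = 21 − 1·(-23) = 44, t = -31 − 1·34 = -65  (check: 557·44 + 377·(-65) = 3)
  q = 2: r = 1, s = -23 − 2·44 = -111, t = 34 − 2·(-65) = 164  (check: 557·(-111) + 377·164 = 1)
The row with r = 1 (the gcd) gives the Bezout coefficients s = -111, t = 164.
Result: 557 · (-111) + 377 · (164) = 1.

gcd(557, 377) = 1; s = -111, t = 164 (check: 557·(-111) + 377·164 = 1).


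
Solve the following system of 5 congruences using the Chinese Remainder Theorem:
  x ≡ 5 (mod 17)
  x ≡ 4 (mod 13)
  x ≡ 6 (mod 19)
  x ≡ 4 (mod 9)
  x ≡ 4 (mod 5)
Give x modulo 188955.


Product of moduli M = 17 · 13 · 19 · 9 · 5 = 188955.
Merge one congruence at a time:
  Start: x ≡ 5 (mod 17).
  Combine with x ≡ 4 (mod 13); new modulus lcm = 221.
    Write x = 5 + 17·t and substitute into x ≡ 4 (mod 13): 17·t ≡ 4 − 5 = -1 (mod 13).
    Reduce coefficients mod 13: 4·t ≡ 12 (mod 13).
    The inverse of 4 mod 13 is 10 (since 4·10 = 40 = 3·13 + 1), so t ≡ 10·12 = 120 ≡ 3 (mod 13).
    Then x = 5 + 17·3 = 56, valid modulo lcm(17, 13) = 221: x ≡ 56 (mod 221).
  Combine with x ≡ 6 (mod 19); new modulus lcm = 4199.
    Write x = 56 + 221·t and substitute into x ≡ 6 (mod 19): 221·t ≡ 6 − 56 = -50 (mod 19).
    Reduce coefficients mod 19: 12·t ≡ 7 (mod 19).
    The inverse of 12 mod 19 is 8 (since 12·8 = 96 = 5·19 + 1), so t ≡ 8·7 = 56 ≡ 18 (mod 19).
    Then x = 56 + 221·18 = 4034, valid modulo lcm(221, 19) = 4199: x ≡ 4034 (mod 4199).
  Combine with x ≡ 4 (mod 9); new modulus lcm = 37791.
    Write x = 4034 + 4199·t and substitute into x ≡ 4 (mod 9): 4199·t ≡ 4 − 4034 = -4030 (mod 9).
    Reduce coefficients mod 9: 5·t ≡ 2 (mod 9).
    The inverse of 5 mod 9 is 2 (since 5·2 = 10 = 1·9 + 1), so t ≡ 2·2 = 4 ≡ 4 (mod 9).
    Then x = 4034 + 4199·4 = 20830, valid modulo lcm(4199, 9) = 37791: x ≡ 20830 (mod 37791).
  Combine with x ≡ 4 (mod 5); new modulus lcm = 188955.
    Write x = 20830 + 37791·t and substitute into x ≡ 4 (mod 5): 37791·t ≡ 4 − 20830 = -20826 (mod 5).
    Reduce coefficients mod 5: 1·t ≡ 4 (mod 5).
    So t ≡ 4 (mod 5).
    Then x = 20830 + 37791·4 = 171994, valid modulo lcm(37791, 5) = 188955: x ≡ 171994 (mod 188955).
Verify against each original: 171994 mod 17 = 5, 171994 mod 13 = 4, 171994 mod 19 = 6, 171994 mod 9 = 4, 171994 mod 5 = 4.

x ≡ 171994 (mod 188955).


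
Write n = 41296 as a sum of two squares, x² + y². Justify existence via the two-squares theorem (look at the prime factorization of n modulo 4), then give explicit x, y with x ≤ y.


Step 1: Factor n = 41296 = 2^4 · 29 · 89.
Step 2: Check the mod-4 condition on each prime factor: 2 = 2 (special); 29 ≡ 1 (mod 4), exponent 1; 89 ≡ 1 (mod 4), exponent 1.
All primes ≡ 3 (mod 4) appear to even exponent (or don't appear), so by the two-squares theorem n IS expressible as a sum of two squares.
Step 3: Build a representation. Group n = k² · m with k = 4 and m = 29 · 89 = 2581 (a product of primes ≡ 1 (mod 4)); a representation of m scales to one of n via (k·x)² + (k·y)² = k²(x² + y²). Each prime p ≡ 1 (mod 4) is itself a sum of two squares; find a² by testing p − a² for a perfect square:
  29: 29 − 1² = 28, 29 − 2² = 25 = 5² ⇒ 29 = 2² + 5².
  89: 89 − 1² = 88, 89 − 2² = 85, 89 − 3² = 80, 89 − 4² = 73, 89 − 5² = 64 = 8² ⇒ 89 = 5² + 8².
  Combine using the Brahmagupta–Fibonacci identity (a² + b²)(c² + d²) = (ac − bd)² + (ad + bc)² = (ac + bd)² + (ad − bc)²:
  29 · 89 = 2581: from (2² + 5²)(5² + 8²), take (2·5 − 5·8, 2·8 + 5·5) = (10 − 40, 16 + 25) = (-30, 41); dropping signs (only squares matter) gives (30, 41); check 30² + 41² = 900 + 1681 = 2581 ✓.
  Scale by k = 4: (4·30, 4·41) = (120, 164).
Step 4: Order so x ≤ y and verify: 120² + 164² = 14400 + 26896 = 41296 = n. ✓

n = 41296 = 120² + 164² (one valid representation with x ≤ y).


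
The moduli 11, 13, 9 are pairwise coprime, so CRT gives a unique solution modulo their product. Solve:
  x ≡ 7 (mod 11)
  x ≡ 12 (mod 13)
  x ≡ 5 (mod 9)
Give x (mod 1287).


Moduli 11, 13, 9 are pairwise coprime; by CRT there is a unique solution modulo M = 11 · 13 · 9 = 1287.
Solve pairwise, accumulating the modulus:
  Start with x ≡ 7 (mod 11).
  Combine with x ≡ 12 (mod 13): since gcd(11, 13) = 1, we get a unique residue mod 143.
    Write x = 7 + 11·t and substitute into x ≡ 12 (mod 13): 11·t ≡ 12 − 7 = 5 (mod 13).
    The inverse of 11 mod 13 is 6 (since 11·6 = 66 = 5·13 + 1), so t ≡ 6·5 = 30 ≡ 4 (mod 13).
    Then x = 7 + 11·4 = 51, valid modulo lcm(11, 13) = 143: x ≡ 51 (mod 143).
  Combine with x ≡ 5 (mod 9): since gcd(143, 9) = 1, we get a unique residue mod 1287.
    Write x = 51 + 143·t and substitute into x ≡ 5 (mod 9): 143·t ≡ 5 − 51 = -46 (mod 9).
    Reduce coefficients mod 9: 8·t ≡ 8 (mod 9).
    The inverse of 8 mod 9 is 8 (since 8·8 = 64 = 7·9 + 1), so t ≡ 8·8 = 64 ≡ 1 (mod 9).
    Then x = 51 + 143·1 = 194, valid modulo lcm(143, 9) = 1287: x ≡ 194 (mod 1287).
Verify: 194 mod 11 = 7 ✓, 194 mod 13 = 12 ✓, 194 mod 9 = 5 ✓.

x ≡ 194 (mod 1287).


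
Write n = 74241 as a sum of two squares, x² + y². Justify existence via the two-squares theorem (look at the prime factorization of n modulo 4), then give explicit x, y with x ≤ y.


Step 1: Factor n = 74241 = 3^2 · 73 · 113.
Step 2: Check the mod-4 condition on each prime factor: 3 ≡ 3 (mod 4), exponent 2 (must be even); 73 ≡ 1 (mod 4), exponent 1; 113 ≡ 1 (mod 4), exponent 1.
All primes ≡ 3 (mod 4) appear to even exponent (or don't appear), so by the two-squares theorem n IS expressible as a sum of two squares.
Step 3: Build a representation. Group n = k² · m with k = 3 and m = 73 · 113 = 8249 (a product of primes ≡ 1 (mod 4)); a representation of m scales to one of n via (k·x)² + (k·y)² = k²(x² + y²). Each prime p ≡ 1 (mod 4) is itself a sum of two squares; find a² by testing p − a² for a perfect square:
  73: 73 − 1² = 72, 73 − 2² = 69, 73 − 3² = 64 = 8² ⇒ 73 = 3² + 8².
  113: 113 − 1² = 112, 113 − 2² = 109, 113 − 3² = 104, 113 − 4² = 97, 113 − 5² = 88, 113 − 6² = 77, 113 − 7² = 64 = 8² ⇒ 113 = 7² + 8².
  Combine using the Brahmagupta–Fibonacci identity (a² + b²)(c² + d²) = (ac − bd)² + (ad + bc)² = (ac + bd)² + (ad − bc)²:
  73 · 113 = 8249: from (3² + 8²)(7² + 8²), take (3·7 − 8·8, 3·8 + 8·7) = (21 − 64, 24 + 56) = (-43, 80); dropping signs (only squares matter) gives (43, 80); check 43² + 80² = 1849 + 6400 = 8249 ✓.
  Scale by k = 3: (3·43, 3·80) = (129, 240).
Step 4: Order so x ≤ y and verify: 129² + 240² = 16641 + 57600 = 74241 = n. ✓

n = 74241 = 129² + 240² (one valid representation with x ≤ y).


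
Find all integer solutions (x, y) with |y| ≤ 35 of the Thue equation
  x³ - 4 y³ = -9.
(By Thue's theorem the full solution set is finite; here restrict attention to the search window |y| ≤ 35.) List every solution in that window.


The equation is x³ - 4y³ = -9. For fixed y, x³ = 4·y³ − 9, so a solution requires the RHS to be a perfect cube.
Strategy: iterate y from -35 to 35, compute RHS = 4·y³ − 9, and check whether it is a (positive or negative) perfect cube.
Check small values of y:
  y = 0: RHS = -9 is not a perfect cube.
  y = 1: RHS = -5 is not a perfect cube.
  y = -1: RHS = -13 is not a perfect cube.
  y = 2: RHS = 23 is not a perfect cube.
  y = -2: RHS = -41 is not a perfect cube.
  y = 3: RHS = 99 is not a perfect cube.
  y = -3: RHS = -117 is not a perfect cube.
Continuing the search up to |y| = 35 finds no solutions either.
No (x, y) in the scanned range satisfies the equation.

No integer solutions with |y| ≤ 35.


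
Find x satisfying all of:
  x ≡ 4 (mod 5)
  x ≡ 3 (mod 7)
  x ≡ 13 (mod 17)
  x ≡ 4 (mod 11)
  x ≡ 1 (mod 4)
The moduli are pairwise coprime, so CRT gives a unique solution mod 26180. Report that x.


Product of moduli M = 5 · 7 · 17 · 11 · 4 = 26180.
Merge one congruence at a time:
  Start: x ≡ 4 (mod 5).
  Combine with x ≡ 3 (mod 7); new modulus lcm = 35.
    Write x = 4 + 5·t and substitute into x ≡ 3 (mod 7): 5·t ≡ 3 − 4 = -1 (mod 7).
    Reduce coefficients mod 7: 5·t ≡ 6 (mod 7).
    The inverse of 5 mod 7 is 3 (since 5·3 = 15 = 2·7 + 1), so t ≡ 3·6 = 18 ≡ 4 (mod 7).
    Then x = 4 + 5·4 = 24, valid modulo lcm(5, 7) = 35: x ≡ 24 (mod 35).
  Combine with x ≡ 13 (mod 17); new modulus lcm = 595.
    Write x = 24 + 35·t and substitute into x ≡ 13 (mod 17): 35·t ≡ 13 − 24 = -11 (mod 17).
    Reduce coefficients mod 17: 1·t ≡ 6 (mod 17).
    So t ≡ 6 (mod 17).
    Then x = 24 + 35·6 = 234, valid modulo lcm(35, 17) = 595: x ≡ 234 (mod 595).
  Combine with x ≡ 4 (mod 11); new modulus lcm = 6545.
    Write x = 234 + 595·t and substitute into x ≡ 4 (mod 11): 595·t ≡ 4 − 234 = -230 (mod 11).
    Reduce coefficients mod 11: 1·t ≡ 1 (mod 11).
    So t ≡ 1 (mod 11).
    Then x = 234 + 595·1 = 829, valid modulo lcm(595, 11) = 6545: x ≡ 829 (mod 6545).
  Combine with x ≡ 1 (mod 4); new modulus lcm = 26180.
    Write x = 829 + 6545·t and substitute into x ≡ 1 (mod 4): 6545·t ≡ 1 − 829 = -828 (mod 4).
    Reduce coefficients mod 4: 1·t ≡ 0 (mod 4).
    So t ≡ 0 (mod 4).
    Then x = 829 + 6545·0 = 829, valid modulo lcm(6545, 4) = 26180: x ≡ 829 (mod 26180).
Verify against each original: 829 mod 5 = 4, 829 mod 7 = 3, 829 mod 17 = 13, 829 mod 11 = 4, 829 mod 4 = 1.

x ≡ 829 (mod 26180).


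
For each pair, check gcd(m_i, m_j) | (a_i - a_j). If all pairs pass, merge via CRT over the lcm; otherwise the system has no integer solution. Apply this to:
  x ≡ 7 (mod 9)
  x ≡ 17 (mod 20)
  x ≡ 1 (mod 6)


Moduli 9, 20, 6 are not pairwise coprime, so CRT works modulo lcm(m_i) when all pairwise compatibility conditions hold.
Pairwise compatibility: gcd(m_i, m_j) must divide a_i - a_j for every pair.
Merge one congruence at a time:
  Start: x ≡ 7 (mod 9).
  Combine with x ≡ 17 (mod 20): gcd(9, 20) = 1; 17 - 7 = 10, which IS divisible by 1, so compatible.
    Write x = 7 + 9·t and substitute into x ≡ 17 (mod 20): 9·t ≡ 17 − 7 = 10 (mod 20).
    The inverse of 9 mod 20 is 9 (since 9·9 = 81 = 4·20 + 1), so t ≡ 9·10 = 90 ≡ 10 (mod 20).
    Then x = 7 + 9·10 = 97, valid modulo lcm(9, 20) = 180: x ≡ 97 (mod 180).
  Combine with x ≡ 1 (mod 6): gcd(180, 6) = 6; 1 - 97 = -96, which IS divisible by 6, so compatible.
    Write x = 97 + 180·t and substitute into x ≡ 1 (mod 6): 180·t ≡ 1 − 97 = -96 (mod 6).
    Divide the congruence (and modulus) by g = 6: 30·t ≡ -16 (mod 1).
    Modulo 1 every t works; take t = 0.
    Then x = 97 + 180·0 = 97, valid modulo lcm(180, 6) = 180: x ≡ 97 (mod 180).
Verify: 97 mod 9 = 7, 97 mod 20 = 17, 97 mod 6 = 1.

x ≡ 97 (mod 180).


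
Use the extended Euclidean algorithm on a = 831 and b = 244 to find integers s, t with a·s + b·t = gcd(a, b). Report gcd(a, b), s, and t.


Euclidean algorithm on (831, 244) — divide until remainder is 0:
  831 = 3 · 244 + 99
  244 = 2 · 99 + 46
  99 = 2 · 46 + 7
  46 = 6 · 7 + 4
  7 = 1 · 4 + 3
  4 = 1 · 3 + 1
  3 = 3 · 1 + 0
gcd(831, 244) = 1.
Track Bezout coefficients alongside the remainders: start with r₀ = 831 = a·1 + b·0 (s = 1, t = 0) and r₁ = 244 = a·0 + b·1 (s = 0, t = 1); each new remainder r_{k+1} = r_{k-1} − q_k·r_k inherits s_{k+1} = s_{k-1} − q_k·s_k, t_{k+1} = t_{k-1} − q_k·t_k, so r_k = a·s_k + b·t_k at every step:
  q = 3: r = 99, s = 1 − 3·0 = 1, t = 0 − 3·1 = -3  (check: 831·1 + 244·(-3) = 99)
  q = 2: r = 46, s = 0 − 2·1 = -2, t = 1 − 2·(-3) = 7  (check: 831·(-2) + 244·7 = 46)
  q = 2: r = 7, s = 1 − 2·(-2) = 5, t = -3 − 2·7 = -17  (check: 831·5 + 244·(-17) = 7)
  q = 6: r = 4, s = -2 − 6·5 = -32, t = 7 − 6·(-17) = 109  (check: 831·(-32) + 244·109 = 4)
  q = 1: r = 3, s = 5 − 1·(-32) = 37, t = -17 − 1·109 = -126  (check: 831·37 + 244·(-126) = 3)
  q = 1: r = 1, s = -32 − 1·37 = -69, t = 109 − 1·(-126) = 235  (check: 831·(-69) + 244·235 = 1)
The row with r = 1 (the gcd) gives the Bezout coefficients s = -69, t = 235.
Result: 831 · (-69) + 244 · (235) = 1.

gcd(831, 244) = 1; s = -69, t = 235 (check: 831·(-69) + 244·235 = 1).


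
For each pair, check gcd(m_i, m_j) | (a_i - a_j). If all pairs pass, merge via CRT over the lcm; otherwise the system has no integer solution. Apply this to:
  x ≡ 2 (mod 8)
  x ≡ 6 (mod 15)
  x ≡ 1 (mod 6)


Moduli 8, 15, 6 are not pairwise coprime, so CRT works modulo lcm(m_i) when all pairwise compatibility conditions hold.
Pairwise compatibility: gcd(m_i, m_j) must divide a_i - a_j for every pair.
Merge one congruence at a time:
  Start: x ≡ 2 (mod 8).
  Combine with x ≡ 6 (mod 15): gcd(8, 15) = 1; 6 - 2 = 4, which IS divisible by 1, so compatible.
    Write x = 2 + 8·t and substitute into x ≡ 6 (mod 15): 8·t ≡ 6 − 2 = 4 (mod 15).
    The inverse of 8 mod 15 is 2 (since 8·2 = 16 = 1·15 + 1), so t ≡ 2·4 = 8 ≡ 8 (mod 15).
    Then x = 2 + 8·8 = 66, valid modulo lcm(8, 15) = 120: x ≡ 66 (mod 120).
  Combine with x ≡ 1 (mod 6): gcd(120, 6) = 6, and 1 - 66 = -65 is NOT divisible by 6.
    ⇒ system is inconsistent (no integer solution).

No solution (the system is inconsistent).


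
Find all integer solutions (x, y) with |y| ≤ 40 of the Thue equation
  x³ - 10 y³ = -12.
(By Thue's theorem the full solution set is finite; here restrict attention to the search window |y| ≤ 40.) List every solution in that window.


The equation is x³ - 10y³ = -12. For fixed y, x³ = 10·y³ − 12, so a solution requires the RHS to be a perfect cube.
Strategy: iterate y from -40 to 40, compute RHS = 10·y³ − 12, and check whether it is a (positive or negative) perfect cube.
Check small values of y:
  y = 0: RHS = -12 is not a perfect cube.
  y = 1: RHS = -2 is not a perfect cube.
  y = -1: RHS = -22 is not a perfect cube.
  y = 2: RHS = 68 is not a perfect cube.
  y = -2: RHS = -92 is not a perfect cube.
  y = 3: RHS = 258 is not a perfect cube.
  y = -3: RHS = -282 is not a perfect cube.
Continuing the search up to |y| = 40 finds no solutions either.
No (x, y) in the scanned range satisfies the equation.

No integer solutions with |y| ≤ 40.


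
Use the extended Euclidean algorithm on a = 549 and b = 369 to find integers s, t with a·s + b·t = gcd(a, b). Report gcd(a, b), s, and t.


Euclidean algorithm on (549, 369) — divide until remainder is 0:
  549 = 1 · 369 + 180
  369 = 2 · 180 + 9
  180 = 20 · 9 + 0
gcd(549, 369) = 9.
Track Bezout coefficients alongside the remainders: start with r₀ = 549 = a·1 + b·0 (s = 1, t = 0) and r₁ = 369 = a·0 + b·1 (s = 0, t = 1); each new remainder r_{k+1} = r_{k-1} − q_k·r_k inherits s_{k+1} = s_{k-1} − q_k·s_k, t_{k+1} = t_{k-1} − q_k·t_k, so r_k = a·s_k + b·t_k at every step:
  q = 1: r = 180, s = 1 − 1·0 = 1, t = 0 − 1·1 = -1  (check: 549·1 + 369·(-1) = 180)
  q = 2: r = 9, s = 0 − 2·1 = -2, t = 1 − 2·(-1) = 3  (check: 549·(-2) + 369·3 = 9)
The row with r = 9 (the gcd) gives the Bezout coefficients s = -2, t = 3.
Result: 549 · (-2) + 369 · (3) = 9.

gcd(549, 369) = 9; s = -2, t = 3 (check: 549·(-2) + 369·3 = 9).


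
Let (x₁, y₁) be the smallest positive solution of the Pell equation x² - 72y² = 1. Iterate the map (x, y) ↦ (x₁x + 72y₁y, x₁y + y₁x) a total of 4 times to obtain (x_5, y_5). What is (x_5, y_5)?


Step 1: Find the fundamental solution (x₁, y₁) of x² - 72y² = 1.
  Expand √72 as a continued fraction. a₀ = ⌊√72⌋ = 8; iterate m_{k+1} = d_k·a_k − m_k, d_{k+1} = (72 − m_{k+1}²)/d_k, a_{k+1} = ⌊(a₀ + m_{k+1})/d_{k+1}⌋ (starting m₀ = 0, d₀ = 1), with convergents p_k = a_k·p_{k-1} + p_{k-2}, q_k = a_k·q_{k-1} + q_{k-2} (p₋₁ = 1, q₋₁ = 0):
  k = 0: a₀ = 8; p₀/q₀ = 8/1; p₀² − 72·q₀² = 64 − 72 = -8.
  k = 1: m = 8, d = 8, a = ⌊(8 + 8)/8⌋ = 2; p/q = (2·8 + 1)/(2·1 + 0) = 17/2; p² − 72·q² = 289 − 288 = 1.
  The first convergent with p² − 72·q² = 1 gives the fundamental solution (x₁, y₁) = (17, 2).
Step 2: Apply the recurrence (x_{n+1}, y_{n+1}) = (x₁x_n + 72y₁y_n, x₁y_n + y₁x_n) repeatedly.
  From (x_1, y_1) = (17, 2): x_2 = 17·17 + 72·2·2 = 577; y_2 = 17·2 + 2·17 = 68.
  From (x_2, y_2) = (577, 68): x_3 = 17·577 + 72·2·68 = 19601; y_3 = 17·68 + 2·577 = 2310.
  From (x_3, y_3) = (19601, 2310): x_4 = 17·19601 + 72·2·2310 = 665857; y_4 = 17·2310 + 2·19601 = 78472.
  From (x_4, y_4) = (665857, 78472): x_5 = 17·665857 + 72·2·78472 = 22619537; y_5 = 17·78472 + 2·665857 = 2665738.
Step 3: Verify x_5² - 72·y_5² = 511643454094369 - 511643454094368 = 1 (should be 1). ✓

(x_1, y_1) = (17, 2); (x_5, y_5) = (22619537, 2665738).


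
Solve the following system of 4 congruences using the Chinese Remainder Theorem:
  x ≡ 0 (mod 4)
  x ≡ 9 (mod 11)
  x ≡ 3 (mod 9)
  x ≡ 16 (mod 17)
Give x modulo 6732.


Product of moduli M = 4 · 11 · 9 · 17 = 6732.
Merge one congruence at a time:
  Start: x ≡ 0 (mod 4).
  Combine with x ≡ 9 (mod 11); new modulus lcm = 44.
    Write x = 0 + 4·t and substitute into x ≡ 9 (mod 11): 4·t ≡ 9 − 0 = 9 (mod 11).
    The inverse of 4 mod 11 is 3 (since 4·3 = 12 = 1·11 + 1), so t ≡ 3·9 = 27 ≡ 5 (mod 11).
    Then x = 0 + 4·5 = 20, valid modulo lcm(4, 11) = 44: x ≡ 20 (mod 44).
  Combine with x ≡ 3 (mod 9); new modulus lcm = 396.
    Write x = 20 + 44·t and substitute into x ≡ 3 (mod 9): 44·t ≡ 3 − 20 = -17 (mod 9).
    Reduce coefficients mod 9: 8·t ≡ 1 (mod 9).
    The inverse of 8 mod 9 is 8 (since 8·8 = 64 = 7·9 + 1), so t ≡ 8·1 = 8 ≡ 8 (mod 9).
    Then x = 20 + 44·8 = 372, valid modulo lcm(44, 9) = 396: x ≡ 372 (mod 396).
  Combine with x ≡ 16 (mod 17); new modulus lcm = 6732.
    Write x = 372 + 396·t and substitute into x ≡ 16 (mod 17): 396·t ≡ 16 − 372 = -356 (mod 17).
    Reduce coefficients mod 17: 5·t ≡ 1 (mod 17).
    The inverse of 5 mod 17 is 7 (since 5·7 = 35 = 2·17 + 1), so t ≡ 7·1 = 7 ≡ 7 (mod 17).
    Then x = 372 + 396·7 = 3144, valid modulo lcm(396, 17) = 6732: x ≡ 3144 (mod 6732).
Verify against each original: 3144 mod 4 = 0, 3144 mod 11 = 9, 3144 mod 9 = 3, 3144 mod 17 = 16.

x ≡ 3144 (mod 6732).


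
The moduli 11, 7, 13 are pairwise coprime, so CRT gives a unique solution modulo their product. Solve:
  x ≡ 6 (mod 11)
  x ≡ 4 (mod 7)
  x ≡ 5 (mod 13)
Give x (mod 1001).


Moduli 11, 7, 13 are pairwise coprime; by CRT there is a unique solution modulo M = 11 · 7 · 13 = 1001.
Solve pairwise, accumulating the modulus:
  Start with x ≡ 6 (mod 11).
  Combine with x ≡ 4 (mod 7): since gcd(11, 7) = 1, we get a unique residue mod 77.
    Write x = 6 + 11·t and substitute into x ≡ 4 (mod 7): 11·t ≡ 4 − 6 = -2 (mod 7).
    Reduce coefficients mod 7: 4·t ≡ 5 (mod 7).
    The inverse of 4 mod 7 is 2 (since 4·2 = 8 = 1·7 + 1), so t ≡ 2·5 = 10 ≡ 3 (mod 7).
    Then x = 6 + 11·3 = 39, valid modulo lcm(11, 7) = 77: x ≡ 39 (mod 77).
  Combine with x ≡ 5 (mod 13): since gcd(77, 13) = 1, we get a unique residue mod 1001.
    Write x = 39 + 77·t and substitute into x ≡ 5 (mod 13): 77·t ≡ 5 − 39 = -34 (mod 13).
    Reduce coefficients mod 13: 12·t ≡ 5 (mod 13).
    The inverse of 12 mod 13 is 12 (since 12·12 = 144 = 11·13 + 1), so t ≡ 12·5 = 60 ≡ 8 (mod 13).
    Then x = 39 + 77·8 = 655, valid modulo lcm(77, 13) = 1001: x ≡ 655 (mod 1001).
Verify: 655 mod 11 = 6 ✓, 655 mod 7 = 4 ✓, 655 mod 13 = 5 ✓.

x ≡ 655 (mod 1001).
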